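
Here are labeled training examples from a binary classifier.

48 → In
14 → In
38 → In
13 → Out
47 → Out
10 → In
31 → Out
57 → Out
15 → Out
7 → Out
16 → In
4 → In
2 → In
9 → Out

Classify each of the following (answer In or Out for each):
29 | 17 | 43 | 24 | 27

Out, Out, Out, In, Out

Comparing the two groups points to one rule — even.
29: 29 is odd — fails this test, so Out.
17: 17 is odd — fails this test, so Out.
43: 43 is odd — fails this test, so Out.
24: 24 is even — has this property, so In.
27: 27 is odd — fails this test, so Out.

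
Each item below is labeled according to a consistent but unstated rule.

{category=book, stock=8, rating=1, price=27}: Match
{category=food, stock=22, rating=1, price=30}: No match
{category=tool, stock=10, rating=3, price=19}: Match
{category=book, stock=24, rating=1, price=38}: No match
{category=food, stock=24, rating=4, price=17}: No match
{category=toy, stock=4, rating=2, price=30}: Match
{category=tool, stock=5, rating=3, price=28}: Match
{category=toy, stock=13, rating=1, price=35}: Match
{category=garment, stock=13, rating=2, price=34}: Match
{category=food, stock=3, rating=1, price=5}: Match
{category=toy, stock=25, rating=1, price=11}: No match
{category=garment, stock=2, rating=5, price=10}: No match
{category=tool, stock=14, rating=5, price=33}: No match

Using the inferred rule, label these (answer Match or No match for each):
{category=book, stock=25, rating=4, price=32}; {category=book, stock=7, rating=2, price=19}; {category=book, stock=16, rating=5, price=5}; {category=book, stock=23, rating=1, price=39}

No match, Match, No match, No match

Rule: stock ≥ 3 AND stock ≤ 13. This holds for each 'Match' example and fails for each 'No match' one.
{category=book, stock=25, rating=4, price=32}: stock = 25 — does not pass, so No match.
{category=book, stock=7, rating=2, price=19}: stock = 7 — has this property, so Match.
{category=book, stock=16, rating=5, price=5}: stock = 16 — does not pass, so No match.
{category=book, stock=23, rating=1, price=39}: stock = 23 — does not pass, so No match.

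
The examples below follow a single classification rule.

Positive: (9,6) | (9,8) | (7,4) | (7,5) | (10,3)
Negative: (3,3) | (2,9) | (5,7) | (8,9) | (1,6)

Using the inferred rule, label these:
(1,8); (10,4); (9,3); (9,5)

The rule appears to be: first > second.
(1,8): 1 < 8 — fails this test, so Negative.
(10,4): 10 > 4 — has this property, so Positive.
(9,3): 9 > 3 — has this property, so Positive.
(9,5): 9 > 5 — has this property, so Positive.

Negative, Positive, Positive, Positive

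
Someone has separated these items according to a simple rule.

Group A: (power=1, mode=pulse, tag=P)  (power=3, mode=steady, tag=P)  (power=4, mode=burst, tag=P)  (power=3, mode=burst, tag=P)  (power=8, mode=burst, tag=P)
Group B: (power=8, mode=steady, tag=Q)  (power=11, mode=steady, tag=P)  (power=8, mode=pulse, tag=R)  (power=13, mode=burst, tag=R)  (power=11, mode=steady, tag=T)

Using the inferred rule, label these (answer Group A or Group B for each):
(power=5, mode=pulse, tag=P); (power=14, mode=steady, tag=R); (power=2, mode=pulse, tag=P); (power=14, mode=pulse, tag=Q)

Group A, Group B, Group A, Group B

The classifier is using: tag is P AND power ≤ 8.
(power=5, mode=pulse, tag=P) → tag is P, power = 5 → Group A. (power=14, mode=steady, tag=R) → tag is R, power = 14 → Group B. (power=2, mode=pulse, tag=P) → tag is P, power = 2 → Group A. (power=14, mode=pulse, tag=Q) → tag is Q, power = 14 → Group B.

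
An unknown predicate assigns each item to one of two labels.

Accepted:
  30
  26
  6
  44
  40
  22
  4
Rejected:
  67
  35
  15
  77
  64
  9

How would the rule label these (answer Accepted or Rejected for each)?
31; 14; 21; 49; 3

The simplest hypothesis consistent with all the labels is: even AND at most 44.

Rejected, Accepted, Rejected, Rejected, Rejected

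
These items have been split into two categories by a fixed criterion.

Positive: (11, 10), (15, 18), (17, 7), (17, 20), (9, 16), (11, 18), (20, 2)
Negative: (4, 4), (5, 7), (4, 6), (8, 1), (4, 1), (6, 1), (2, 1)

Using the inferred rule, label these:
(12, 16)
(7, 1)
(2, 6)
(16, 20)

The classifier is using: sum ≥ 21.
Positive: (12, 16), since 12+16 = 28.
Negative: (7, 1), since 7+1 = 8.
Negative: (2, 6), since 2+6 = 8.
Positive: (16, 20), since 16+20 = 36.

Positive, Negative, Negative, Positive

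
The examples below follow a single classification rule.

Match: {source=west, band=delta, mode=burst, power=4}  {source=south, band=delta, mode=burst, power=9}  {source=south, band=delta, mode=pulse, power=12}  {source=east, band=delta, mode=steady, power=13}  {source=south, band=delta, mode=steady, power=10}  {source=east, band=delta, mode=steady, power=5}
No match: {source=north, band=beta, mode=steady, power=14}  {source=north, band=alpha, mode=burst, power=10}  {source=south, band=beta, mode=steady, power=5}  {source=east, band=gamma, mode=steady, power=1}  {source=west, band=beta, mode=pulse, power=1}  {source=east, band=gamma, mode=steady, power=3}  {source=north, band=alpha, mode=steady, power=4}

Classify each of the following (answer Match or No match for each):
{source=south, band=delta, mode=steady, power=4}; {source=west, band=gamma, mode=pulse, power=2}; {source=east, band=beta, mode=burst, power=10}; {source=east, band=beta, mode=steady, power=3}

Match, No match, No match, No match

The classifier is using: band is delta.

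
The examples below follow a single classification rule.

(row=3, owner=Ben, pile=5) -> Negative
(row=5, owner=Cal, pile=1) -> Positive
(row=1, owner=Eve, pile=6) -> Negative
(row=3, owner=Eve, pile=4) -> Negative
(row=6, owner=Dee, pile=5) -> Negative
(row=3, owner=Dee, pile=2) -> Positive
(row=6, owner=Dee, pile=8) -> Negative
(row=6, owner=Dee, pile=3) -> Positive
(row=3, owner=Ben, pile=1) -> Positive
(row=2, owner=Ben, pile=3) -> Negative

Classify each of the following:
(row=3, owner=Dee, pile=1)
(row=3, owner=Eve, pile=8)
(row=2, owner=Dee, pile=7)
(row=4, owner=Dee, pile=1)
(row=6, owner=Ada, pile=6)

Positive, Negative, Negative, Positive, Negative

One predicate separates the groups cleanly: pile ≤ 3 AND row ≥ 3.
(row=3, owner=Dee, pile=1): Positive (pile = 1, row = 3).
(row=3, owner=Eve, pile=8): Negative (pile = 8, row = 3).
(row=2, owner=Dee, pile=7): Negative (pile = 7, row = 2).
(row=4, owner=Dee, pile=1): Positive (pile = 1, row = 4).
(row=6, owner=Ada, pile=6): Negative (pile = 6, row = 6).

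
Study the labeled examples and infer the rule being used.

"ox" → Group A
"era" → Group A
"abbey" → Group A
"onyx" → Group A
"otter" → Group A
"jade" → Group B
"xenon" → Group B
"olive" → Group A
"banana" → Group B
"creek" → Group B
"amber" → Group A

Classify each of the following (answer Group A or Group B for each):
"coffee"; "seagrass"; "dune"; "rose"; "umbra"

Group B, Group B, Group B, Group B, Group A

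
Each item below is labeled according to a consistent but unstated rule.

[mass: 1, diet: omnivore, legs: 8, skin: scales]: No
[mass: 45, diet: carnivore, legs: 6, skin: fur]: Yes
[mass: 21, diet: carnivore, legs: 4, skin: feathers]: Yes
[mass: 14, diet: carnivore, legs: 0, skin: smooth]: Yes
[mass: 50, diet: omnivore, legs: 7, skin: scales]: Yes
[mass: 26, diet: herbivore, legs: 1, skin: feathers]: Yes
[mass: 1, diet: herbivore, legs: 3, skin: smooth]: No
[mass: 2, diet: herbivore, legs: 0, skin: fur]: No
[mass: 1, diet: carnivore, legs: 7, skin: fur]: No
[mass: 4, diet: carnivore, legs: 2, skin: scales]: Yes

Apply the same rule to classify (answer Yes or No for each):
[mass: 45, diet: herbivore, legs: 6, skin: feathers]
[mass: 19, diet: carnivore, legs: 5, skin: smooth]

The classifier is using: mass ≥ 4.
[mass: 45, diet: herbivore, legs: 6, skin: feathers]: mass = 45, has this property → Yes.
[mass: 19, diet: carnivore, legs: 5, skin: smooth]: mass = 19, has this property → Yes.

Yes, Yes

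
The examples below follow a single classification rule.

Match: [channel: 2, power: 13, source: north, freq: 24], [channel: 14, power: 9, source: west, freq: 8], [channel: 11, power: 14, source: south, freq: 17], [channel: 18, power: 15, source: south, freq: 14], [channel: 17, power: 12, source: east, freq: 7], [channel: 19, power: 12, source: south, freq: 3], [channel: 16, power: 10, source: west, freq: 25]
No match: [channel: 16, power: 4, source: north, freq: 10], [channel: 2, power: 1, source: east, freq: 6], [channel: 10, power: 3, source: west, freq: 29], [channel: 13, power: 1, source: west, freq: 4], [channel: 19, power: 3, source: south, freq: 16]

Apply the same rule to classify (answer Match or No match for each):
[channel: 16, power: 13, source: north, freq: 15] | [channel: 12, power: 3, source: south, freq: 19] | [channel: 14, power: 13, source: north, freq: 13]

Match, No match, Match

All 'Match' examples share one property — power ≥ 9 — and every 'No match' example lacks it.
Match: [channel: 16, power: 13, source: north, freq: 15], since power = 13.
No match: [channel: 12, power: 3, source: south, freq: 19], since power = 3.
Match: [channel: 14, power: 13, source: north, freq: 13], since power = 13.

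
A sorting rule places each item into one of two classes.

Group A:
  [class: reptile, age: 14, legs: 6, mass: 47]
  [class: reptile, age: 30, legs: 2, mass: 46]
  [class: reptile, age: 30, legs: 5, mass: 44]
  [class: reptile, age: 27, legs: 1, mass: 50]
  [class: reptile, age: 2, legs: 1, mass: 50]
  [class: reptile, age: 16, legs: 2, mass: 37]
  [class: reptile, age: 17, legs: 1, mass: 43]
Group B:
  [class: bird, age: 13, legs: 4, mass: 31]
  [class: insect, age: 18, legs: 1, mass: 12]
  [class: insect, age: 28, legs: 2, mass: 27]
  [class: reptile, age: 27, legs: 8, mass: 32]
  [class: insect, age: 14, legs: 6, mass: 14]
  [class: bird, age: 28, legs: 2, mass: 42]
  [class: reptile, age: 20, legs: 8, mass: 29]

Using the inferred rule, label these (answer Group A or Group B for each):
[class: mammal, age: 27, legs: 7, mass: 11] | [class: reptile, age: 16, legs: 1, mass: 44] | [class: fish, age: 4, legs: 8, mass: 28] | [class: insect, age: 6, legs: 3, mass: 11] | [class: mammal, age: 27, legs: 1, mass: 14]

Group B, Group A, Group B, Group B, Group B

Rule: class is reptile AND legs ≤ 6. This holds for each 'Group A' example and fails for each 'Group B' one.
[class: mammal, age: 27, legs: 7, mass: 11]: Group B (class is mammal, legs = 7).
[class: reptile, age: 16, legs: 1, mass: 44]: Group A (class is reptile, legs = 1).
[class: fish, age: 4, legs: 8, mass: 28]: Group B (class is fish, legs = 8).
[class: insect, age: 6, legs: 3, mass: 11]: Group B (class is insect, legs = 3).
[class: mammal, age: 27, legs: 1, mass: 14]: Group B (class is mammal, legs = 1).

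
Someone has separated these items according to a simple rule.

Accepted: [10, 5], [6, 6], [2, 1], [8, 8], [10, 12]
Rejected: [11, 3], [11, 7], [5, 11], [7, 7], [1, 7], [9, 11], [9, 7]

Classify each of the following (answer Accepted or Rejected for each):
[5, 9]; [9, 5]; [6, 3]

Rejected, Rejected, Accepted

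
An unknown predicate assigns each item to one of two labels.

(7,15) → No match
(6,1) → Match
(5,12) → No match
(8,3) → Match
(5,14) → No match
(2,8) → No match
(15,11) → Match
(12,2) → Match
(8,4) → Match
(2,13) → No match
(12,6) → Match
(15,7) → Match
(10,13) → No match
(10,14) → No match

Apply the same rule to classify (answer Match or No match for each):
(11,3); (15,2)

Match, Match

The rule appears to be: first > second.
(11,3): Match (11 > 3).
(15,2): Match (15 > 2).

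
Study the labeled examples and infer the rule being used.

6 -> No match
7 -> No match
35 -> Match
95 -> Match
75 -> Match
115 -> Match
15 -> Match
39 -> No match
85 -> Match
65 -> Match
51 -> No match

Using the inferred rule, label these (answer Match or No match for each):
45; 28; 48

All 'Match' examples share one property — multiple of 5 — and every 'No match' example lacks it.
Match: 45, since 45 = 5·9.
No match: 28, since 28 = 5·5 + 3.
No match: 48, since 48 = 5·9 + 3.

Match, No match, No match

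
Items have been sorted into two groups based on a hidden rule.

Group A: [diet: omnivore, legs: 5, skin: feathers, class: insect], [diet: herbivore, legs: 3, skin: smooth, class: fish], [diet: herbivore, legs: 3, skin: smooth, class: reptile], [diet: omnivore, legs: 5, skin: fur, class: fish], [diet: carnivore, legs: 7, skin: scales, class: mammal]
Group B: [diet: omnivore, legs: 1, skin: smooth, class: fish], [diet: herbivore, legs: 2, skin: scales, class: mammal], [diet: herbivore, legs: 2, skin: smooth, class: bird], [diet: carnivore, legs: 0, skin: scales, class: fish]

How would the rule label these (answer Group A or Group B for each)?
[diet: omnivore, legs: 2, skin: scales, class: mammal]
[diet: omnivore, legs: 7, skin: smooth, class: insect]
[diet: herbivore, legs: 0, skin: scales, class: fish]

Group B, Group A, Group B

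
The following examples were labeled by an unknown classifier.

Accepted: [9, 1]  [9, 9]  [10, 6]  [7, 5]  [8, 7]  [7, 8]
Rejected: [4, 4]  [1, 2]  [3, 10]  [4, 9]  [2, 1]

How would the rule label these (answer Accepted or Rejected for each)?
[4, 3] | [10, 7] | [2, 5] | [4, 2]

The pattern is that an item is 'Accepted' exactly when: first ≥ 5.
[4, 3] — first 4, hence Rejected.
[10, 7] — first 10, hence Accepted.
[2, 5] — first 2, hence Rejected.
[4, 2] — first 4, hence Rejected.

Rejected, Accepted, Rejected, Rejected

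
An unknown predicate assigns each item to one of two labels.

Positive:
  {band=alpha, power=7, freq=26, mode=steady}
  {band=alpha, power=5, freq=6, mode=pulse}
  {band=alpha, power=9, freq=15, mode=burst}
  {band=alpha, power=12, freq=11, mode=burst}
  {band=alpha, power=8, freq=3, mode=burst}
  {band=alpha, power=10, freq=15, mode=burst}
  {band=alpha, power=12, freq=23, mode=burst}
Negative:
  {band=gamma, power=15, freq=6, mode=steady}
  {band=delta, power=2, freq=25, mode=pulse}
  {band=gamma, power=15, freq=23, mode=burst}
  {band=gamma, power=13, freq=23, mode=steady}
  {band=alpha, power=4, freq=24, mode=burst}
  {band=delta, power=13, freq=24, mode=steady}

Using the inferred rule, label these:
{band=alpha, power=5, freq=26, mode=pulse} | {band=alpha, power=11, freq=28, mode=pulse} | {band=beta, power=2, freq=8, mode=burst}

Positive, Positive, Negative

The simplest hypothesis consistent with all the labels is: band is alpha AND power ≥ 5.
{band=alpha, power=5, freq=26, mode=pulse}: Positive (band is alpha, power = 5). {band=alpha, power=11, freq=28, mode=pulse}: Positive (band is alpha, power = 11). {band=beta, power=2, freq=8, mode=burst}: Negative (band is beta, power = 2).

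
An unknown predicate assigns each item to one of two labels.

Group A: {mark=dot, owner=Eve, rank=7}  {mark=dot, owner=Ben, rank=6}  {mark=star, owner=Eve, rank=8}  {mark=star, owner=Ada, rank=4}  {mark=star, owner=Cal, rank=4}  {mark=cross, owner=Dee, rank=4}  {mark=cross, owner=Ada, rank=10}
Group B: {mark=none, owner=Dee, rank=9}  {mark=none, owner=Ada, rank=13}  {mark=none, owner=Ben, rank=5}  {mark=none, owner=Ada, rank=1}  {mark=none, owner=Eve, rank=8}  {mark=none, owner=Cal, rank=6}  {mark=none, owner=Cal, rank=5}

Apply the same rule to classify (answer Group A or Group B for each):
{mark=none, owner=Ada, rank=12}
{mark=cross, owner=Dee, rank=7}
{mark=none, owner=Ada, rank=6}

Comparing the two groups points to one rule — mark is not none.
{mark=none, owner=Ada, rank=12}: Group B (mark is none).
{mark=cross, owner=Dee, rank=7}: Group A (mark is cross).
{mark=none, owner=Ada, rank=6}: Group B (mark is none).

Group B, Group A, Group B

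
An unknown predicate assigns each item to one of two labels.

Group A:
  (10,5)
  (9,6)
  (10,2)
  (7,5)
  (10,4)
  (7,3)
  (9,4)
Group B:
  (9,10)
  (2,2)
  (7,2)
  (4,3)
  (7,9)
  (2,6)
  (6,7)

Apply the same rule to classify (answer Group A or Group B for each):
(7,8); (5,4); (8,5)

Group B, Group B, Group A

The rule appears to be: first > second AND sum ≥ 10.
(7,8): 7 < 8, 7+8 = 15, fails this test → Group B.
(5,4): 5 > 4, 5+4 = 9, fails this test → Group B.
(8,5): 8 > 5, 8+5 = 13, satisfies this → Group A.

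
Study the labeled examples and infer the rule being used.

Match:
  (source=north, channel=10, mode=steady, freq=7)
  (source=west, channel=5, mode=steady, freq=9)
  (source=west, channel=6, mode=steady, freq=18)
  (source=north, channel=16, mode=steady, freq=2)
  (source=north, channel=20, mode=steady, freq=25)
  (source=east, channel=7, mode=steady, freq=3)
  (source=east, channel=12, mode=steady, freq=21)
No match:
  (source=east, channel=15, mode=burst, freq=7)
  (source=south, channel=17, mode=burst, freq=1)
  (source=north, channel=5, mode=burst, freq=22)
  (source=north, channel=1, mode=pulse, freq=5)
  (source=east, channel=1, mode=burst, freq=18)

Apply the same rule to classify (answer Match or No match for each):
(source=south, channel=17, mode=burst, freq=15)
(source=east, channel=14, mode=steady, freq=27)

No match, Match

Checking candidate rules against both groups, what survives is: mode is steady.
(source=south, channel=17, mode=burst, freq=15): mode is burst — doesn't match, so No match. (source=east, channel=14, mode=steady, freq=27): mode is steady — satisfies this, so Match.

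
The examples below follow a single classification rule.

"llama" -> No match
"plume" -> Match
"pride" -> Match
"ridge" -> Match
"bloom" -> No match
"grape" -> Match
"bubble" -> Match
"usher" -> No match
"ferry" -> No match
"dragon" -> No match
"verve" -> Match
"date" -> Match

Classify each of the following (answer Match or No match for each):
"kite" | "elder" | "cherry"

Match, No match, No match

All 'Match' examples share one property — ends with 'e' — and every 'No match' example lacks it.
"kite": Match (ends with 'e'). "elder": No match (ends with 'r'). "cherry": No match (ends with 'y').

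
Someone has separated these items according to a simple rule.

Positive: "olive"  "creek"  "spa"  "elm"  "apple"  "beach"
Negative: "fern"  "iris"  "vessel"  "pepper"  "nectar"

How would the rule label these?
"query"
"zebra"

Positive, Positive

A rule that fits every label: odd length — true of each 'Positive' example, false of each 'Negative' one.
Positive: "query", since length 5. Positive: "zebra", since length 5.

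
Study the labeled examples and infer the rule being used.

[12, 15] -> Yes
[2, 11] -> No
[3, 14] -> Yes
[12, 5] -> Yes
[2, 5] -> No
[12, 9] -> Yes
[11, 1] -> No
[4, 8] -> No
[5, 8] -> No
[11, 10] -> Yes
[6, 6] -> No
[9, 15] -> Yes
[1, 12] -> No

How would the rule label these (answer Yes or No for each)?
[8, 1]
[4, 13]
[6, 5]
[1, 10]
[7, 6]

No, Yes, No, No, No

The simplest hypothesis consistent with all the labels is: sum ≥ 17.
[8, 1] — 8+1 = 9, hence No. [4, 13] — 4+13 = 17, hence Yes. [6, 5] — 6+5 = 11, hence No. [1, 10] — 1+10 = 11, hence No. [7, 6] — 7+6 = 13, hence No.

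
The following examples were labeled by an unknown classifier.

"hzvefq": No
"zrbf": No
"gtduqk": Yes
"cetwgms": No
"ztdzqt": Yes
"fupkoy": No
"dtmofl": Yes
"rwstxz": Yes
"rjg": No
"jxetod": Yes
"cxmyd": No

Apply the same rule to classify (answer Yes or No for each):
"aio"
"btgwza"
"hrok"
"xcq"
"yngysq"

The distinguishing property — even length AND contains 't' — holds for all the 'Yes' cases and none of the 'No' cases.

No, Yes, No, No, No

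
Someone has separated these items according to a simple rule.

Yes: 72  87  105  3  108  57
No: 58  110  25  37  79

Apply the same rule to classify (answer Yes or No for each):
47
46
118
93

The simplest hypothesis consistent with all the labels is: multiple of 3.
47: No (47 = 3·15 + 2).
46: No (46 = 3·15 + 1).
118: No (118 = 3·39 + 1).
93: Yes (93 = 3·31).

No, No, No, Yes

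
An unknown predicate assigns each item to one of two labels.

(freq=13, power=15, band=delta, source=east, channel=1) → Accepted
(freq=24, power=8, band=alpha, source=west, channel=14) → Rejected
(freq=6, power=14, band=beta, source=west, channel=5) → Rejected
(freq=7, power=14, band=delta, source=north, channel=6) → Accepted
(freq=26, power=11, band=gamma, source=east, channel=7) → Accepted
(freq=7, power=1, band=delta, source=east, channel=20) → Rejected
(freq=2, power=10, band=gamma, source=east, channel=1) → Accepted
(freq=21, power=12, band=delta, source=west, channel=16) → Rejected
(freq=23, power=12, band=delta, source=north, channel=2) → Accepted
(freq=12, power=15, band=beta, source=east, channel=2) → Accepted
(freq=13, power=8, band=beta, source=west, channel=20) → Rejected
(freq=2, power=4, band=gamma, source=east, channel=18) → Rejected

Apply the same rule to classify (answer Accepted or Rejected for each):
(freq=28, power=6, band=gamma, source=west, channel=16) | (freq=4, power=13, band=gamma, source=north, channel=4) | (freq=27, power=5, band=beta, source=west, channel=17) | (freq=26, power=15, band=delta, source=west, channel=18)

Rejected, Accepted, Rejected, Rejected

Rule: freq ≠ 6 AND channel ≤ 7. This holds for each 'Accepted' example and fails for each 'Rejected' one.
(freq=28, power=6, band=gamma, source=west, channel=16): freq = 28, channel = 16, does not satisfy this → Rejected. (freq=4, power=13, band=gamma, source=north, channel=4): freq = 4, channel = 4, checks out → Accepted. (freq=27, power=5, band=beta, source=west, channel=17): freq = 27, channel = 17, does not satisfy this → Rejected. (freq=26, power=15, band=delta, source=west, channel=18): freq = 26, channel = 18, does not satisfy this → Rejected.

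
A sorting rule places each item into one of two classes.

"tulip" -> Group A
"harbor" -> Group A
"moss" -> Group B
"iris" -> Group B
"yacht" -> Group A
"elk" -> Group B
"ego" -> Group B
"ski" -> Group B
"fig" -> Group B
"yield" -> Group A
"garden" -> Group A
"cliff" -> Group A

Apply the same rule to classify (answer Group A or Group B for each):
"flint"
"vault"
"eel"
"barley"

Group A, Group A, Group B, Group A

Rule: length ≥ 5. This holds for each 'Group A' example and fails for each 'Group B' one.
"flint": length 5 — passes, so Group A. "vault": length 5 — passes, so Group A. "eel": length 3 — doesn't match, so Group B. "barley": length 6 — passes, so Group A.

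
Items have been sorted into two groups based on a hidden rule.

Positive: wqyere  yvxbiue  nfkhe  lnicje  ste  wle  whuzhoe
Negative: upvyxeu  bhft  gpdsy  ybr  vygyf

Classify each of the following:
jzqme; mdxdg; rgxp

Positive, Negative, Negative

'Positive' ⟺ ends with 'e'.
jzqme — ends with 'e', hence Positive.
mdxdg — ends with 'g', hence Negative.
rgxp — ends with 'p', hence Negative.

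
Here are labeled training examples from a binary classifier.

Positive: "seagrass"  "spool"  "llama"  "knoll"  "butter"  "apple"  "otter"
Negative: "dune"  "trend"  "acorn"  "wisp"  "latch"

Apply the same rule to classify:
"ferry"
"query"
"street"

Positive, Negative, Positive

Rule: has a double letter. This holds for each 'Positive' example and fails for each 'Negative' one.
"ferry" — 'rr' doubled, hence Positive.
"query" — no doubled letter, hence Negative.
"street" — 'ee' doubled, hence Positive.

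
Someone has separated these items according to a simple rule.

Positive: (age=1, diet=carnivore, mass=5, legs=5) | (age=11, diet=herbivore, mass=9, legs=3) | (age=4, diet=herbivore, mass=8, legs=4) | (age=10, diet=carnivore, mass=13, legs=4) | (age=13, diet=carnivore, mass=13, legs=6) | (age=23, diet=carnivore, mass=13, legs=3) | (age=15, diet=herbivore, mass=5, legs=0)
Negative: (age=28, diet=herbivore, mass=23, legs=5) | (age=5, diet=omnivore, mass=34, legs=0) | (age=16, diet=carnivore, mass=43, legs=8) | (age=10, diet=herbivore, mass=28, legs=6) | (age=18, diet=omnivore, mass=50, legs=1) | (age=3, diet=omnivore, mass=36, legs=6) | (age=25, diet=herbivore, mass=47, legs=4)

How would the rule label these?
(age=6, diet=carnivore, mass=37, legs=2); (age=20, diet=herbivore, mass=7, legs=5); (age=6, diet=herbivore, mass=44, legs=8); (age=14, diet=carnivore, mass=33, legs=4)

Negative, Positive, Negative, Negative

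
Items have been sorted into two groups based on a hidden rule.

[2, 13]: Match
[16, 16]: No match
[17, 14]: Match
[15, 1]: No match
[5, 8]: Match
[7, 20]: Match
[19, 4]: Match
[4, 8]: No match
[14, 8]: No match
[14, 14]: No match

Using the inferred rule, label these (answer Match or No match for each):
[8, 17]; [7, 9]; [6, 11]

Match, No match, Match

The rule appears to be: sum is odd.
[8, 17] — 8+17 = 25, hence Match. [7, 9] — 7+9 = 16, hence No match. [6, 11] — 6+11 = 17, hence Match.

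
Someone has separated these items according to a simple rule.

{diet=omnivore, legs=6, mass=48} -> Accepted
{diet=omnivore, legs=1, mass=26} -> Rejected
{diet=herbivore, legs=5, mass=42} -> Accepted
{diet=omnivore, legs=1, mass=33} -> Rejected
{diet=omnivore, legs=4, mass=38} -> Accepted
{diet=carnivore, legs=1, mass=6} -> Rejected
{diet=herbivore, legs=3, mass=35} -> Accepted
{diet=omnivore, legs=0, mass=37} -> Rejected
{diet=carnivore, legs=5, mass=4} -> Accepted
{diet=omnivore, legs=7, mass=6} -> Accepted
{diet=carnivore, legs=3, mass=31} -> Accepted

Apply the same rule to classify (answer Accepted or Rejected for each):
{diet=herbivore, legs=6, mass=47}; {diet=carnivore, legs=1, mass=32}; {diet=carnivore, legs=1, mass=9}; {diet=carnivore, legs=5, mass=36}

Accepted, Rejected, Rejected, Accepted

Every 'Accepted' example satisfies: legs ≥ 3. None of the 'Rejected' examples do.
Accepted: {diet=herbivore, legs=6, mass=47}, since legs = 6. Rejected: {diet=carnivore, legs=1, mass=32}, since legs = 1. Rejected: {diet=carnivore, legs=1, mass=9}, since legs = 1. Accepted: {diet=carnivore, legs=5, mass=36}, since legs = 5.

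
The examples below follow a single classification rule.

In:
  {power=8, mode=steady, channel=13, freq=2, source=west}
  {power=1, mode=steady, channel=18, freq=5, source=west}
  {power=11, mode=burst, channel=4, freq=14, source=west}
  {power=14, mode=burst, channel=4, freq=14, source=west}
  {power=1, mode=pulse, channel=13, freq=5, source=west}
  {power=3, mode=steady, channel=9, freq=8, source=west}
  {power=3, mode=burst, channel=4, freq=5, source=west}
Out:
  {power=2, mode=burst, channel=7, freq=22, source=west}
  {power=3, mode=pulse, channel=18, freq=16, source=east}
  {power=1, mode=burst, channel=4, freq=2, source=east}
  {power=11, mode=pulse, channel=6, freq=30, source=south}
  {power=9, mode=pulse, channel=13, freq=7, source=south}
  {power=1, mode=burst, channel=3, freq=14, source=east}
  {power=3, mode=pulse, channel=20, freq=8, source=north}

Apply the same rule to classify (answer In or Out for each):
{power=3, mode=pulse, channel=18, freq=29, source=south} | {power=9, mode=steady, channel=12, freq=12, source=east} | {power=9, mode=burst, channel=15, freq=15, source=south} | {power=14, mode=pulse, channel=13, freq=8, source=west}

A rule that fits every label: source is west AND freq ≤ 14 — true of each 'In' example, false of each 'Out' one.

Out, Out, Out, In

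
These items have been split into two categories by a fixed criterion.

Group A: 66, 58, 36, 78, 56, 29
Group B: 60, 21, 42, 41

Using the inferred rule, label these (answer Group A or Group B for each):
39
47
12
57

Group A, Group A, Group B, Group A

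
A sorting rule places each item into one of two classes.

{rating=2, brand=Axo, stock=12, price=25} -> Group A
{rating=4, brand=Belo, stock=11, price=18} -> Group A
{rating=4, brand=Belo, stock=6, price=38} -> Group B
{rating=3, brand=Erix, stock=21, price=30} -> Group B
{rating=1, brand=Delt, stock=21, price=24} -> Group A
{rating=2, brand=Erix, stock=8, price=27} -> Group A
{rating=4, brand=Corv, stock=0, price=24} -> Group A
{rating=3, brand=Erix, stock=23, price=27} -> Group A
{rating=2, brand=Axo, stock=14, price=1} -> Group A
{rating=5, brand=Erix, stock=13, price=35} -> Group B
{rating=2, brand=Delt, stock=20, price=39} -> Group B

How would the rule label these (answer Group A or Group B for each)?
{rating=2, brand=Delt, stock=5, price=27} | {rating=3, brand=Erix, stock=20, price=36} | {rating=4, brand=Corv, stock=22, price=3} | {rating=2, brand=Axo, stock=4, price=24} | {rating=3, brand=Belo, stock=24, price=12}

Group A, Group B, Group A, Group A, Group A

The simplest hypothesis consistent with all the labels is: price ≤ 27.
{rating=2, brand=Delt, stock=5, price=27}: price = 27, has this property → Group A.
{rating=3, brand=Erix, stock=20, price=36}: price = 36, fails this test → Group B.
{rating=4, brand=Corv, stock=22, price=3}: price = 3, has this property → Group A.
{rating=2, brand=Axo, stock=4, price=24}: price = 24, has this property → Group A.
{rating=3, brand=Belo, stock=24, price=12}: price = 12, has this property → Group A.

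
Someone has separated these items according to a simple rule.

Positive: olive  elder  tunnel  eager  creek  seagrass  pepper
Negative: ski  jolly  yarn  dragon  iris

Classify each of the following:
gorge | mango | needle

Positive, Negative, Positive

Comparing the two groups points to one rule — contains 'e'.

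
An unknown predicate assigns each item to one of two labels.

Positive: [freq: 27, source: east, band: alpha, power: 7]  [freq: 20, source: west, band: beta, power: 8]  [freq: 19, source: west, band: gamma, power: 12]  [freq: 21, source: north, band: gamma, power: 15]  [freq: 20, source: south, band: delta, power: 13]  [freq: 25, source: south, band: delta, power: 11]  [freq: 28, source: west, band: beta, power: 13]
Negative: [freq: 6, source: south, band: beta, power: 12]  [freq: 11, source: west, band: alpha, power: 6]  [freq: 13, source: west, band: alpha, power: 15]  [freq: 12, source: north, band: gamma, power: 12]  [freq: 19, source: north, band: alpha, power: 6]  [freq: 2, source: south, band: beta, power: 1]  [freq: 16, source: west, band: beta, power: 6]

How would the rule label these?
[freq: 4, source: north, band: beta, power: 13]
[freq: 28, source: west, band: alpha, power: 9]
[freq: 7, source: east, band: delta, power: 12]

Negative, Positive, Negative

The distinguishing property — freq ≥ 16 AND power ≥ 7 — holds for all the 'Positive' cases and none of the 'Negative' cases.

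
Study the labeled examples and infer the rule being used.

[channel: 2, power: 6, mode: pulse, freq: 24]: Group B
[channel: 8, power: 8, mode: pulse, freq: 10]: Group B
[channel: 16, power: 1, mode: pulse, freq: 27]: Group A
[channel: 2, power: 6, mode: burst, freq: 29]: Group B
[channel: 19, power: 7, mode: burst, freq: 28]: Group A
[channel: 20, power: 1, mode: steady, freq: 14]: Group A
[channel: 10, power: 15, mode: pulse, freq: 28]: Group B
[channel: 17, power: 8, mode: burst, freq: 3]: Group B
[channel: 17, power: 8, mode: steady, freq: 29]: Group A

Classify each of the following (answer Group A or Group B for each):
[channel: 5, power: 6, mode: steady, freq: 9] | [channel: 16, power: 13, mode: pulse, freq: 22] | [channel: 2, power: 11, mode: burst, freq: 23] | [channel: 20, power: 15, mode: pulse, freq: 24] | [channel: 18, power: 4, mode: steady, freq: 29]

The rule appears to be: channel ≥ 16 AND freq ≥ 10.

Group B, Group A, Group B, Group A, Group A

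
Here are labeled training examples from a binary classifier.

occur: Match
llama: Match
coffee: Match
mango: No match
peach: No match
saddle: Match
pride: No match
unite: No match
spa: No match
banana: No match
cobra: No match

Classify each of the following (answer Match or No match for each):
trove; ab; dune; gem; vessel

Rule: has a double letter. This holds for each 'Match' example and fails for each 'No match' one.
trove: no doubled letter — does not fit, so No match. ab: no doubled letter — does not fit, so No match. dune: no doubled letter — does not fit, so No match. gem: no doubled letter — does not fit, so No match. vessel: 'ss' doubled — fits, so Match.

No match, No match, No match, No match, Match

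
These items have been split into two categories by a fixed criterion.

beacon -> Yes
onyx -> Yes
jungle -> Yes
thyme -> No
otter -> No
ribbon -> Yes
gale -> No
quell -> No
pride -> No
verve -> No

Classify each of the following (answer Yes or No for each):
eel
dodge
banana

No, No, Yes

The pattern is that an item is 'Yes' exactly when: contains 'n'.
eel: no 'n', fails the rule → No. dodge: no 'n', fails the rule → No. banana: has 'n', meets the rule → Yes.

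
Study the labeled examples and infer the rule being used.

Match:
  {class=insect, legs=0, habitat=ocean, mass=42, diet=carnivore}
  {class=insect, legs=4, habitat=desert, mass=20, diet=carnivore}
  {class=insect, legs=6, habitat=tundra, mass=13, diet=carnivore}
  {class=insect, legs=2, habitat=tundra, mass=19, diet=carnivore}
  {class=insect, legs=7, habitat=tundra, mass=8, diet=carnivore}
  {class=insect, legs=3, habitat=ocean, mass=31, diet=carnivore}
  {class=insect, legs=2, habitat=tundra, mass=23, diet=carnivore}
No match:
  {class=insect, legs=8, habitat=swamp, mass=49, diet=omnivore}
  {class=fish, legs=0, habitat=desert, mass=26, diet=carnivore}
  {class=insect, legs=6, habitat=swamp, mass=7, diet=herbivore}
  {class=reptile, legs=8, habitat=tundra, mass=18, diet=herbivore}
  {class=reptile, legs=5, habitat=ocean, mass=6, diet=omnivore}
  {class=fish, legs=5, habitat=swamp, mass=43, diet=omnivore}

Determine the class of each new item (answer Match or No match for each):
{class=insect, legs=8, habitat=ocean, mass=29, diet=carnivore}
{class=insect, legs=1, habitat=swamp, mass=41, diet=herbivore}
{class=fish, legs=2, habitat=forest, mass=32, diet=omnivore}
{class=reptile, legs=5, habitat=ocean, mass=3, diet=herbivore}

Match, No match, No match, No match

One predicate separates the groups cleanly: diet is carnivore AND class is insect.
{class=insect, legs=8, habitat=ocean, mass=29, diet=carnivore}: diet is carnivore, class is insect — checks out, so Match. {class=insect, legs=1, habitat=swamp, mass=41, diet=herbivore}: diet is herbivore, class is insect — doesn't qualify, so No match. {class=fish, legs=2, habitat=forest, mass=32, diet=omnivore}: diet is omnivore, class is fish — doesn't qualify, so No match. {class=reptile, legs=5, habitat=ocean, mass=3, diet=herbivore}: diet is herbivore, class is reptile — doesn't qualify, so No match.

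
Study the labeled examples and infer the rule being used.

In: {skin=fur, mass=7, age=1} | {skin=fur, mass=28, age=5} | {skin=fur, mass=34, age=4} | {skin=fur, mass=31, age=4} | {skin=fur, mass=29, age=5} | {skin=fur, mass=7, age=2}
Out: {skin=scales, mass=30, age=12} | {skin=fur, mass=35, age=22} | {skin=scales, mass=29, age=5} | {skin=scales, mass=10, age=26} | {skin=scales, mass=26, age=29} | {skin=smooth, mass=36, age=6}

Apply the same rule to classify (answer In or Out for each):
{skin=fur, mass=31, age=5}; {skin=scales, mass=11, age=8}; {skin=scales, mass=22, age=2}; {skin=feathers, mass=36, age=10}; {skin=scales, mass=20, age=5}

A rule that fits every label: skin is fur AND age ≤ 5 — true of each 'In' example, false of each 'Out' one.
In: {skin=fur, mass=31, age=5}, since skin is fur, age = 5.
Out: {skin=scales, mass=11, age=8}, since skin is scales, age = 8.
Out: {skin=scales, mass=22, age=2}, since skin is scales, age = 2.
Out: {skin=feathers, mass=36, age=10}, since skin is feathers, age = 10.
Out: {skin=scales, mass=20, age=5}, since skin is scales, age = 5.

In, Out, Out, Out, Out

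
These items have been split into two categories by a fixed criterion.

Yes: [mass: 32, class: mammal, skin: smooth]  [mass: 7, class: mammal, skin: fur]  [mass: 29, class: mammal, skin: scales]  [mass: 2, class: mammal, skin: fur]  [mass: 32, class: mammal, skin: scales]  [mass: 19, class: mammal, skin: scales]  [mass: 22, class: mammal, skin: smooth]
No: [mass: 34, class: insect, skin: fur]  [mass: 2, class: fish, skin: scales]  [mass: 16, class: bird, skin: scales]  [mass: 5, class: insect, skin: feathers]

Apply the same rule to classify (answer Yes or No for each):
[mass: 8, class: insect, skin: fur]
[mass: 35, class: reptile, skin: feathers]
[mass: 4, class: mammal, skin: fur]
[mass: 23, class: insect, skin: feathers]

No, No, Yes, No

The pattern is that an item is 'Yes' exactly when: class is mammal.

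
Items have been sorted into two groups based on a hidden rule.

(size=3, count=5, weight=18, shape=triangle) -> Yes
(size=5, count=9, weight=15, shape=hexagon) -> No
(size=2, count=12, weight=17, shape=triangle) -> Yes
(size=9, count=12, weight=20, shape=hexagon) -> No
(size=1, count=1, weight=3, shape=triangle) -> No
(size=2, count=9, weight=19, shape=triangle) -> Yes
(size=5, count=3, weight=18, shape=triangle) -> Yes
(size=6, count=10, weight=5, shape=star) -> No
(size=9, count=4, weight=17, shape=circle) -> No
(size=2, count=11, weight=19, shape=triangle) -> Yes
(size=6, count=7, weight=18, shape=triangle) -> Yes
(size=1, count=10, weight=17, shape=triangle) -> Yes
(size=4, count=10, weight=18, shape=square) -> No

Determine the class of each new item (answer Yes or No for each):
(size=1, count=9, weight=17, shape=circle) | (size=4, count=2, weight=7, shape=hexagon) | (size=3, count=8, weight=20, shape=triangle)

The common property of the 'Yes' items is: shape is triangle AND count ≥ 3. No 'No' item has it.
(size=1, count=9, weight=17, shape=circle): shape is circle, count = 9, fails the rule → No.
(size=4, count=2, weight=7, shape=hexagon): shape is hexagon, count = 2, fails the rule → No.
(size=3, count=8, weight=20, shape=triangle): shape is triangle, count = 8, has this property → Yes.

No, No, Yes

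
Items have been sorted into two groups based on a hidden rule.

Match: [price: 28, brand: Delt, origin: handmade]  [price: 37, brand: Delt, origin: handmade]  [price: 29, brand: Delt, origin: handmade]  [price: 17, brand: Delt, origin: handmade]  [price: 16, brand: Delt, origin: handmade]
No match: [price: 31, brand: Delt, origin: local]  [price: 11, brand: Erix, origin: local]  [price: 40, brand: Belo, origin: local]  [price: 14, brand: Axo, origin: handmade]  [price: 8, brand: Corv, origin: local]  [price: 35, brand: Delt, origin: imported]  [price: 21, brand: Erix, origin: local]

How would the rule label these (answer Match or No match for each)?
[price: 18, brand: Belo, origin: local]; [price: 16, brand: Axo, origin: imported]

The pattern is that an item is 'Match' exactly when: brand is Delt AND origin is handmade.
No match: [price: 18, brand: Belo, origin: local], since brand is Belo, origin is local.
No match: [price: 16, brand: Axo, origin: imported], since brand is Axo, origin is imported.

No match, No match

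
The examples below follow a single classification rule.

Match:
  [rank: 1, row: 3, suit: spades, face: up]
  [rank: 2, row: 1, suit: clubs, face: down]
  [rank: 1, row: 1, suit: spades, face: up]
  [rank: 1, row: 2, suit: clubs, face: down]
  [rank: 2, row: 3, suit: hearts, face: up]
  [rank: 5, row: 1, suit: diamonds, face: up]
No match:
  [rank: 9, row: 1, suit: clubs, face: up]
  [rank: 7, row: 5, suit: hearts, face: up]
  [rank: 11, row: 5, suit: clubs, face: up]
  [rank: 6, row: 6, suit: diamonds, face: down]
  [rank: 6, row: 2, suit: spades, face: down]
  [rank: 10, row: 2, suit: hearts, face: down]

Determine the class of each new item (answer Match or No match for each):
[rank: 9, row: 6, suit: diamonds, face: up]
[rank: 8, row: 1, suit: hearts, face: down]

No match, No match

Every 'Match' example satisfies: rank ≤ 5. None of the 'No match' examples do.
[rank: 9, row: 6, suit: diamonds, face: up]: No match (rank = 9). [rank: 8, row: 1, suit: hearts, face: down]: No match (rank = 8).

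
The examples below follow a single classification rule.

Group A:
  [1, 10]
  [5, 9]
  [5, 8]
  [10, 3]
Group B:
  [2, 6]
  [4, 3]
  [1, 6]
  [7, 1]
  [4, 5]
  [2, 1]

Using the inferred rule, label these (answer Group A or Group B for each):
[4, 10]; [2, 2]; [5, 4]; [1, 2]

The common property of the 'Group A' items is: sum ≥ 11. No 'Group B' item has it.
[4, 10]: 4+10 = 14 — satisfies this, so Group A.
[2, 2]: 2+2 = 4 — fails this test, so Group B.
[5, 4]: 5+4 = 9 — fails this test, so Group B.
[1, 2]: 1+2 = 3 — fails this test, so Group B.

Group A, Group B, Group B, Group B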